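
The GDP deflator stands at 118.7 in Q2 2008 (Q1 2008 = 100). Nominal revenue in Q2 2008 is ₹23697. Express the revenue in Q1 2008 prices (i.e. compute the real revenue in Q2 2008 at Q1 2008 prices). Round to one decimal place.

19963.8

Real = Nominal ÷ (Index/100) = 23697 ÷ (118.7/100)
     = 23697 ÷ 1.187 = 19963.7742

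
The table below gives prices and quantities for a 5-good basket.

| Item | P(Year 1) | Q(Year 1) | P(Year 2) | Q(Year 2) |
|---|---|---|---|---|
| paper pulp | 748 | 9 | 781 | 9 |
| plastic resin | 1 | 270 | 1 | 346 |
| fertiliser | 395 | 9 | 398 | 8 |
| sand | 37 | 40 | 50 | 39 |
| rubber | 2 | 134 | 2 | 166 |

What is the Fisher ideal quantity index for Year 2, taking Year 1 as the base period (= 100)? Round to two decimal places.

Laspeyres component (base-period weights):
ΣP(Year 1)Q(Year 2) = 748×9 + 1×346 + 395×8 + 37×39 + 2×166 = 6732 + 346 + 3160 + 1443 + 332 = 12013
ΣP(Year 1)Q(Year 1) = 748×9 + 1×270 + 395×9 + 37×40 + 2×134 = 6732 + 270 + 3555 + 1480 + 268 = 12305
L = 12013 / 12305 × 100 = 97.6270
Paasche component (current-period weights):
ΣP(Year 2)Q(Year 2) = 781×9 + 1×346 + 398×8 + 50×39 + 2×166 = 7029 + 346 + 3184 + 1950 + 332 = 12841
ΣP(Year 2)Q(Year 1) = 781×9 + 1×270 + 398×9 + 50×40 + 2×134 = 7029 + 270 + 3582 + 2000 + 268 = 13149
P = 12841 / 13149 × 100 = 97.6576
Fisher = √(L × P) = √(97.6270 × 97.6576) = 97.6423

97.64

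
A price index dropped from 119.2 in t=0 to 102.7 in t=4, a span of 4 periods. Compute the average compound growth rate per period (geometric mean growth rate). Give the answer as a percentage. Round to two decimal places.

-3.66%

Growth factor = (102.7/119.2)^(1/4) = (0.861577)^(1/4) = 0.963438
Growth rate = 0.963438 − 1 = -0.036562 = -3.6562%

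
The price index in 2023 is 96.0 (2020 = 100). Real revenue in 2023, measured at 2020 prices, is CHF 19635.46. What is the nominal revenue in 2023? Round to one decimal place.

Nominal = Real × (Index/100) = 19635.46 × (96.0/100)
        = 19635.46 × 0.960 = 18850.0416

18850.0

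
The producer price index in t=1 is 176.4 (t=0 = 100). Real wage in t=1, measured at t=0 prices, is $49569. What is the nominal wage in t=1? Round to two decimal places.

87439.72

Nominal = Real × (Index/100) = 49569 × (176.4/100)
        = 49569 × 1.764 = 87439.7160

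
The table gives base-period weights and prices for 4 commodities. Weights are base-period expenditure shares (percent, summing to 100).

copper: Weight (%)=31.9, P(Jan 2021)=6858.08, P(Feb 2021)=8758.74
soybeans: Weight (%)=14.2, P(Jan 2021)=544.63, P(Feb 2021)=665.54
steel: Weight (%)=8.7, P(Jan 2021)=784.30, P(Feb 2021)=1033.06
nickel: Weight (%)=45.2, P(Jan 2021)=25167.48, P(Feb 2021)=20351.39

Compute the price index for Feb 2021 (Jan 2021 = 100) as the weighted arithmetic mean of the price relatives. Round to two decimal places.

106.10

copper: 31.9 × (8758.74/6858.08) = 31.9 × 1.277142 = 40.7408
soybeans: 14.2 × (665.54/544.63) = 14.2 × 1.222004 = 17.3525
steel: 8.7 × (1033.06/784.30) = 8.7 × 1.317175 = 11.4594
nickel: 45.2 × (20351.39/25167.48) = 45.2 × 0.808638 = 36.5505
Index = Σ wᵢ·(p₁ᵢ/p₀ᵢ) = 40.7408 + 17.3525 + 11.4594 + 36.5505 = 106.1031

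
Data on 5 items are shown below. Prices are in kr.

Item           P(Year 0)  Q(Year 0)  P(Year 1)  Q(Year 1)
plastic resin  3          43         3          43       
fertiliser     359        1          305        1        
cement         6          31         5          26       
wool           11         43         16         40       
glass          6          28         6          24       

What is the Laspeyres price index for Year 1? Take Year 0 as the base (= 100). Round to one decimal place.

Laspeyres price index uses base-period quantities as weights.
ΣP(Year 1)·Q(Year 0) = 3×43 + 305×1 + 5×31 + 16×43 + 6×28 = 129 + 305 + 155 + 688 + 168 = 1445
ΣP(Year 0)·Q(Year 0) = 3×43 + 359×1 + 6×31 + 11×43 + 6×28 = 129 + 359 + 186 + 473 + 168 = 1315
Index = 1445 / 1315 × 100 = 109.8859

109.9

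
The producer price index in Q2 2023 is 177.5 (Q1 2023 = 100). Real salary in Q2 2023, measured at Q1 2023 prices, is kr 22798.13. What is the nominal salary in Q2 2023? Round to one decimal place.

Nominal = Real × (Index/100) = 22798.13 × (177.5/100)
        = 22798.13 × 1.775 = 40466.6807

40466.7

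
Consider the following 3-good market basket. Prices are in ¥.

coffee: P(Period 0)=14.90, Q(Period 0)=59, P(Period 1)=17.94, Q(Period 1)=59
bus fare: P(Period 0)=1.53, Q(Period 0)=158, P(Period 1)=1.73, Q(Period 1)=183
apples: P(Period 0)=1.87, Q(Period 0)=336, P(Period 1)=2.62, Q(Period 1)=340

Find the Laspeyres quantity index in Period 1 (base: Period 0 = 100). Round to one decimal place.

Laspeyres quantity index uses base-period prices as weights.
ΣP(Period 0)·Q(Period 1) = 14.90×59 + 1.53×183 + 1.87×340 = 879.1 + 279.99 + 635.8 = 1794.89
ΣP(Period 0)·Q(Period 0) = 14.90×59 + 1.53×158 + 1.87×336 = 879.1 + 241.74 + 628.32 = 1749.16
Index = 1794.89 / 1749.16 × 100 = 102.6144

102.6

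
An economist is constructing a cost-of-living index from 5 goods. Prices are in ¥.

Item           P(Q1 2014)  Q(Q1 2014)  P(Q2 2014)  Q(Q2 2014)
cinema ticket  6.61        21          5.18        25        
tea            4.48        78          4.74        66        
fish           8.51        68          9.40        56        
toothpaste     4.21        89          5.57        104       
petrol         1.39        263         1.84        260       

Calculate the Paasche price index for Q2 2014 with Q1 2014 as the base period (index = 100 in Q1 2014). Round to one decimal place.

Paasche price index uses current-period quantities as weights.
ΣP(Q2 2014)·Q(Q2 2014) = 5.18×25 + 4.74×66 + 9.40×56 + 5.57×104 + 1.84×260 = 129.5 + 312.84 + 526.4 + 579.28 + 478.4 = 2026.42
ΣP(Q1 2014)·Q(Q2 2014) = 6.61×25 + 4.48×66 + 8.51×56 + 4.21×104 + 1.39×260 = 165.25 + 295.68 + 476.56 + 437.84 + 361.4 = 1736.73
Index = 2026.42 / 1736.73 × 100 = 116.6802

116.7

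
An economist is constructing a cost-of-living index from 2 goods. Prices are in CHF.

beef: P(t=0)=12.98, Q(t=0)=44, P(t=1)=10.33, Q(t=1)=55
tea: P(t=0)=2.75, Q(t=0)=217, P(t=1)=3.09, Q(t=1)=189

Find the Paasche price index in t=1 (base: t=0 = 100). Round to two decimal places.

93.39

Paasche price index uses current-period quantities as weights.
ΣP(t=1)·Q(t=1) = 10.33×55 + 3.09×189 = 568.15 + 584.01 = 1152.16
ΣP(t=0)·Q(t=1) = 12.98×55 + 2.75×189 = 713.9 + 519.75 = 1233.65
Index = 1152.16 / 1233.65 × 100 = 93.3944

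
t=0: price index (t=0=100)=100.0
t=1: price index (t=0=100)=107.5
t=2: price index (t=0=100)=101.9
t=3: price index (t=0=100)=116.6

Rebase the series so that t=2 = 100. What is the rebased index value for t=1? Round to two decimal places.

105.50

Rebased(t=1) = 107.5 / 101.9 × 100 = 105.4956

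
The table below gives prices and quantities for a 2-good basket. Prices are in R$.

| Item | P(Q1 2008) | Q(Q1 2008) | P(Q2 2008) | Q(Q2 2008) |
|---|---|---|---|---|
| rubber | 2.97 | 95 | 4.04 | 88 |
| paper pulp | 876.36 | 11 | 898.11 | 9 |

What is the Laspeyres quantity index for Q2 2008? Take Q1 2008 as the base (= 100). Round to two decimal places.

82.13

Laspeyres quantity index uses base-period prices as weights.
ΣP(Q1 2008)·Q(Q2 2008) = 2.97×88 + 876.36×9 = 261.36 + 7887.24 = 8148.6
ΣP(Q1 2008)·Q(Q1 2008) = 2.97×95 + 876.36×11 = 282.15 + 9639.96 = 9922.11
Index = 8148.6 / 9922.11 × 100 = 82.1257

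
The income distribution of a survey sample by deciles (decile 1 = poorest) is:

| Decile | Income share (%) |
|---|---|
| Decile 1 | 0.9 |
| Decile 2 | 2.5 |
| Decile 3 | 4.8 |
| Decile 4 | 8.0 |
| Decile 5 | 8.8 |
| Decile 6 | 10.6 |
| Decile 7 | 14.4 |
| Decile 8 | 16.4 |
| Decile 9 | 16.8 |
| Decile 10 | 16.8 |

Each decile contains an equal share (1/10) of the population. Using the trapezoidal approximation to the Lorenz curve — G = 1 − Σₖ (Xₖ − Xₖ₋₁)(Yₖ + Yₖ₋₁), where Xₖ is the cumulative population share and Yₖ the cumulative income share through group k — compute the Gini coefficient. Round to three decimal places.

Cumulative income shares Yₖ: 0.0090, 0.0340, 0.0820, 0.1620, 0.2500, 0.3560, 0.5000, 0.6640, 0.8320, 1.0000
Σ (Xₖ−Xₖ₋₁)(Yₖ+Yₖ₋₁) = (1/10)(0.0090+0.0000) + (1/10)(0.0340+0.0090) + (1/10)(0.0820+0.0340) + (1/10)(0.1620+0.0820) + (1/10)(0.2500+0.1620) + (1/10)(0.3560+0.2500) + (1/10)(0.5000+0.3560) + (1/10)(0.6640+0.5000) + (1/10)(0.8320+0.6640) + (1/10)(1.0000+0.8320)
  = 0.0009 + 0.0043 + 0.0116 + 0.0244 + 0.0412 + 0.0606 + 0.0856 + 0.1164 + 0.1496 + 0.1832 = 0.6778
G = 1 − 0.6778 = 0.3222

0.322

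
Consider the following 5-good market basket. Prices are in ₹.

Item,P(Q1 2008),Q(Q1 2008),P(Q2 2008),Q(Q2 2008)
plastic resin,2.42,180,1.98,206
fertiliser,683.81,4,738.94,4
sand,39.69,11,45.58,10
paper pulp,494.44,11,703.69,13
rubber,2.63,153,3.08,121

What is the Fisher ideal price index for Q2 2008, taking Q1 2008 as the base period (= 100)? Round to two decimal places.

127.91

Laspeyres component (base-period weights):
ΣP(Q2 2008)Q(Q1 2008) = 1.98×180 + 738.94×4 + 45.58×11 + 703.69×11 + 3.08×153 = 356.4 + 2955.76 + 501.38 + 7740.59 + 471.24 = 12025.37
ΣP(Q1 2008)Q(Q1 2008) = 2.42×180 + 683.81×4 + 39.69×11 + 494.44×11 + 2.63×153 = 435.6 + 2735.24 + 436.59 + 5438.84 + 402.39 = 9448.66
L = 12025.37 / 9448.66 × 100 = 127.2706
Paasche component (current-period weights):
ΣP(Q2 2008)Q(Q2 2008) = 1.98×206 + 738.94×4 + 45.58×10 + 703.69×13 + 3.08×121 = 407.88 + 2955.76 + 455.8 + 9147.97 + 372.68 = 13340.09
ΣP(Q1 2008)Q(Q2 2008) = 2.42×206 + 683.81×4 + 39.69×10 + 494.44×13 + 2.63×121 = 498.52 + 2735.24 + 396.9 + 6427.72 + 318.23 = 10376.61
P = 13340.09 / 10376.61 × 100 = 128.5592
Fisher = √(L × P) = √(127.2706 × 128.5592) = 127.9133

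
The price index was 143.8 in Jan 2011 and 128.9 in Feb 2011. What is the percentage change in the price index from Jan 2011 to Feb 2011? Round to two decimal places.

-10.36%

Change = (128.9 − 143.8) / 143.8 × 100
       = -14.9 / 143.8 × 100 = -10.3616%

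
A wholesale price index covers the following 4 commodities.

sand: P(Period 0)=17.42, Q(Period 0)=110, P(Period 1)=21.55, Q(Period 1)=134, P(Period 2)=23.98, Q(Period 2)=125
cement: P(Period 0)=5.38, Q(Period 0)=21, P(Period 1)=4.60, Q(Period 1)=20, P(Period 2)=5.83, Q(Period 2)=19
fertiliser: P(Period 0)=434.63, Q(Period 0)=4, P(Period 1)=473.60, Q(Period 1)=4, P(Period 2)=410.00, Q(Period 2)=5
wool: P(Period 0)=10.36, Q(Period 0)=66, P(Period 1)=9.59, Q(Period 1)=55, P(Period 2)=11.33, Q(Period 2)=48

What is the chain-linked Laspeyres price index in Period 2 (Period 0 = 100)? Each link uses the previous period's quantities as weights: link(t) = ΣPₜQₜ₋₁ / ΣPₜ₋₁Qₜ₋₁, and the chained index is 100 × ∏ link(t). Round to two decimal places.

116.18

Link Period 0→Period 1:
ΣP(Period 1)Q(Period 0) = 21.55×110 + 4.60×21 + 473.60×4 + 9.59×66 = 2370.5 + 96.6 + 1894.4 + 632.94 = 4994.44
ΣP(Period 0)Q(Period 0) = 17.42×110 + 5.38×21 + 434.63×4 + 10.36×66 = 1916.2 + 112.98 + 1738.52 + 683.76 = 4451.46
link = 4994.44/4451.46 = 1.121978
Link Period 1→Period 2:
ΣP(Period 2)Q(Period 1) = 23.98×134 + 5.83×20 + 410.00×4 + 11.33×55 = 3213.32 + 116.6 + 1640 + 623.15 = 5593.07
ΣP(Period 1)Q(Period 1) = 21.55×134 + 4.60×20 + 473.60×4 + 9.59×55 = 2887.7 + 92 + 1894.4 + 527.45 = 5401.55
link = 5593.07/5401.55 = 1.035456
Chained index = 100 × 1.121978 × 1.035456 = 116.1759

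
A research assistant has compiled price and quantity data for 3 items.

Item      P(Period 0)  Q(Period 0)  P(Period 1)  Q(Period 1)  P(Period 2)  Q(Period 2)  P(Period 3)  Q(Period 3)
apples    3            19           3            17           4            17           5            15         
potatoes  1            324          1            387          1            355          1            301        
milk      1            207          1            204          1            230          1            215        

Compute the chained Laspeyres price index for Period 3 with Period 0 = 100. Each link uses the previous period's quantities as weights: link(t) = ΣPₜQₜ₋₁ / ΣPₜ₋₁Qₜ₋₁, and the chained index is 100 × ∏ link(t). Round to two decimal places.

105.32

Link Period 0→Period 1:
ΣP(Period 1)Q(Period 0) = 3×19 + 1×324 + 1×207 = 57 + 324 + 207 = 588
ΣP(Period 0)Q(Period 0) = 3×19 + 1×324 + 1×207 = 57 + 324 + 207 = 588
link = 588/588 = 1.000000
Link Period 1→Period 2:
ΣP(Period 2)Q(Period 1) = 4×17 + 1×387 + 1×204 = 68 + 387 + 204 = 659
ΣP(Period 1)Q(Period 1) = 3×17 + 1×387 + 1×204 = 51 + 387 + 204 = 642
link = 659/642 = 1.026480
Link Period 2→Period 3:
ΣP(Period 3)Q(Period 2) = 5×17 + 1×355 + 1×230 = 85 + 355 + 230 = 670
ΣP(Period 2)Q(Period 2) = 4×17 + 1×355 + 1×230 = 68 + 355 + 230 = 653
link = 670/653 = 1.026034
Chained index = 100 × 1.000000 × 1.026480 × 1.026034 = 105.3203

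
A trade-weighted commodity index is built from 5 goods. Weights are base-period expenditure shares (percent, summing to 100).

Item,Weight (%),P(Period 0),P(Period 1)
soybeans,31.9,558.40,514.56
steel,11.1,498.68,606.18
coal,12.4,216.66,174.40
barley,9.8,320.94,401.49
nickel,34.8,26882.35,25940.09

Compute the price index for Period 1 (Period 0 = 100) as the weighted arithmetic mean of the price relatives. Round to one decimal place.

soybeans: 31.9 × (514.56/558.40) = 31.9 × 0.921490 = 29.3955
steel: 11.1 × (606.18/498.68) = 11.1 × 1.215569 = 13.4928
coal: 12.4 × (174.40/216.66) = 12.4 × 0.804948 = 9.9814
barley: 9.8 × (401.49/320.94) = 9.8 × 1.250981 = 12.2596
nickel: 34.8 × (25940.09/26882.35) = 34.8 × 0.964949 = 33.5802
Index = Σ wᵢ·(p₁ᵢ/p₀ᵢ) = 29.3955 + 13.4928 + 9.9814 + 12.2596 + 33.5802 = 98.7095

98.7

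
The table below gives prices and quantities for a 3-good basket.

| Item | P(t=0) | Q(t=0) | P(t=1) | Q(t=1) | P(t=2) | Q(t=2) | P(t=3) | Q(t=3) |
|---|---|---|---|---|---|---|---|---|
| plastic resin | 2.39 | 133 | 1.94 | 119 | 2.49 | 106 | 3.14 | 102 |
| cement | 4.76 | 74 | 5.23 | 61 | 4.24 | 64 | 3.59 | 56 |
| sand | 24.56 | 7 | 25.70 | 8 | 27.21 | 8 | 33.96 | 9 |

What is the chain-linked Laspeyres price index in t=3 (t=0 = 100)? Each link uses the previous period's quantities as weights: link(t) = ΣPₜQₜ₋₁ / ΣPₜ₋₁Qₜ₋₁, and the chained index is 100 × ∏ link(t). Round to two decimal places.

Link t=0→t=1:
ΣP(t=1)Q(t=0) = 1.94×133 + 5.23×74 + 25.70×7 = 258.02 + 387.02 + 179.9 = 824.94
ΣP(t=0)Q(t=0) = 2.39×133 + 4.76×74 + 24.56×7 = 317.87 + 352.24 + 171.92 = 842.03
link = 824.94/842.03 = 0.979704
Link t=1→t=2:
ΣP(t=2)Q(t=1) = 2.49×119 + 4.24×61 + 27.21×8 = 296.31 + 258.64 + 217.68 = 772.63
ΣP(t=1)Q(t=1) = 1.94×119 + 5.23×61 + 25.70×8 = 230.86 + 319.03 + 205.6 = 755.49
link = 772.63/755.49 = 1.022687
Link t=2→t=3:
ΣP(t=3)Q(t=2) = 3.14×106 + 3.59×64 + 33.96×8 = 332.84 + 229.76 + 271.68 = 834.28
ΣP(t=2)Q(t=2) = 2.49×106 + 4.24×64 + 27.21×8 = 263.94 + 271.36 + 217.68 = 752.98
link = 834.28/752.98 = 1.107971
Chained index = 100 × 0.979704 × 1.022687 × 1.107971 = 111.0110

111.01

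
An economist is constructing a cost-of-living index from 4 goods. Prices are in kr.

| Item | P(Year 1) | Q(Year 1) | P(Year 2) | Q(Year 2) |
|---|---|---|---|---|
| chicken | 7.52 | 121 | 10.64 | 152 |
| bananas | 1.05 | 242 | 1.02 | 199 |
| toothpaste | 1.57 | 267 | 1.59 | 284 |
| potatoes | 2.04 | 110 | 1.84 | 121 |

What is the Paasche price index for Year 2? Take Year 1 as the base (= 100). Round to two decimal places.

Paasche price index uses current-period quantities as weights.
ΣP(Year 2)·Q(Year 2) = 10.64×152 + 1.02×199 + 1.59×284 + 1.84×121 = 1617.28 + 202.98 + 451.56 + 222.64 = 2494.46
ΣP(Year 1)·Q(Year 2) = 7.52×152 + 1.05×199 + 1.57×284 + 2.04×121 = 1143.04 + 208.95 + 445.88 + 246.84 = 2044.71
Index = 2494.46 / 2044.71 × 100 = 121.9958

122.00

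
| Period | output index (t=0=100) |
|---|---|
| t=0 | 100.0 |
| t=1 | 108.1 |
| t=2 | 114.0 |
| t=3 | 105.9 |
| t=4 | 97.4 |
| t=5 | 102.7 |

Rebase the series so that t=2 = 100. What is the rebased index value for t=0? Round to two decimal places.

Rebased(t=0) = 100.0 / 114.0 × 100 = 87.7193

87.72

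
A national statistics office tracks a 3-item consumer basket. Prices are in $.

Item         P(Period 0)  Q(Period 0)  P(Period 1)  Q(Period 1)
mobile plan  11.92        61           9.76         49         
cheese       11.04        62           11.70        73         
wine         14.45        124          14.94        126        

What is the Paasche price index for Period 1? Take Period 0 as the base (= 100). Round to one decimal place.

100.1

Paasche price index uses current-period quantities as weights.
ΣP(Period 1)·Q(Period 1) = 9.76×49 + 11.70×73 + 14.94×126 = 478.24 + 854.1 + 1882.44 = 3214.78
ΣP(Period 0)·Q(Period 1) = 11.92×49 + 11.04×73 + 14.45×126 = 584.08 + 805.92 + 1820.7 = 3210.7
Index = 3214.78 / 3210.7 × 100 = 100.1271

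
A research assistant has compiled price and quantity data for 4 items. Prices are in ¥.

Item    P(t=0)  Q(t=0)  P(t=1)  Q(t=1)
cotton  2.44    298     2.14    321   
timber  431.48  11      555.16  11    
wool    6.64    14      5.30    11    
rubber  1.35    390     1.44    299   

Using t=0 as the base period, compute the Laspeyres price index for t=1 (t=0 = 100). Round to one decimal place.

Laspeyres price index uses base-period quantities as weights.
ΣP(t=1)·Q(t=0) = 2.14×298 + 555.16×11 + 5.30×14 + 1.44×390 = 637.72 + 6106.76 + 74.2 + 561.6 = 7380.28
ΣP(t=0)·Q(t=0) = 2.44×298 + 431.48×11 + 6.64×14 + 1.35×390 = 727.12 + 4746.28 + 92.96 + 526.5 = 6092.86
Index = 7380.28 / 6092.86 × 100 = 121.1300

121.1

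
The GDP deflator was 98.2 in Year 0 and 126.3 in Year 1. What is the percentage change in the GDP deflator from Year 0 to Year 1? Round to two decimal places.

Change = (126.3 − 98.2) / 98.2 × 100
       = 28.1 / 98.2 × 100 = 28.6151%

28.62%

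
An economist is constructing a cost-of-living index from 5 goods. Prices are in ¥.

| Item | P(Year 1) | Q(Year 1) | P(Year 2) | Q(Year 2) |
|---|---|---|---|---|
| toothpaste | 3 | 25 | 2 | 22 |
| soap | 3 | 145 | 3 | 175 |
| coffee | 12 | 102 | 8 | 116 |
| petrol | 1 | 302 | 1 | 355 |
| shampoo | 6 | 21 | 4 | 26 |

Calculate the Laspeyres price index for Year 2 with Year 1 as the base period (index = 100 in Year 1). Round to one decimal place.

Laspeyres price index uses base-period quantities as weights.
ΣP(Year 2)·Q(Year 1) = 2×25 + 3×145 + 8×102 + 1×302 + 4×21 = 50 + 435 + 816 + 302 + 84 = 1687
ΣP(Year 1)·Q(Year 1) = 3×25 + 3×145 + 12×102 + 1×302 + 6×21 = 75 + 435 + 1224 + 302 + 126 = 2162
Index = 1687 / 2162 × 100 = 78.0296

78.0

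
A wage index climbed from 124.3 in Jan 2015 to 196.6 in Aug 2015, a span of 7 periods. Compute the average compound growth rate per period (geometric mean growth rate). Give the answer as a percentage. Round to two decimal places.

Growth factor = (196.6/124.3)^(1/7) = (1.581657)^(1/7) = 1.067689
Growth rate = 1.067689 − 1 = 0.067689 = 6.7689%

6.77%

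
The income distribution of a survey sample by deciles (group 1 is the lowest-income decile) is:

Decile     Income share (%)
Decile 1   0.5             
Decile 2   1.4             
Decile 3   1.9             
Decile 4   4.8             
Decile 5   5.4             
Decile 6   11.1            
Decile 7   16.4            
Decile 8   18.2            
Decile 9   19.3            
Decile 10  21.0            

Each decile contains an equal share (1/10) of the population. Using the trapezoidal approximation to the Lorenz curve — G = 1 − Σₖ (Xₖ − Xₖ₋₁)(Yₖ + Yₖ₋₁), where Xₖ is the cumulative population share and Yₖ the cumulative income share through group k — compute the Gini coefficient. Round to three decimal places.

0.432

Cumulative income shares Yₖ: 0.0050, 0.0190, 0.0380, 0.0860, 0.1400, 0.2510, 0.4150, 0.5970, 0.7900, 1.0000
Σ (Xₖ−Xₖ₋₁)(Yₖ+Yₖ₋₁) = (1/10)(0.0050+0.0000) + (1/10)(0.0190+0.0050) + (1/10)(0.0380+0.0190) + (1/10)(0.0860+0.0380) + (1/10)(0.1400+0.0860) + (1/10)(0.2510+0.1400) + (1/10)(0.4150+0.2510) + (1/10)(0.5970+0.4150) + (1/10)(0.7900+0.5970) + (1/10)(1.0000+0.7900)
  = 0.0005 + 0.0024 + 0.0057 + 0.0124 + 0.0226 + 0.0391 + 0.0666 + 0.1012 + 0.1387 + 0.1790 = 0.5682
G = 1 − 0.5682 = 0.4318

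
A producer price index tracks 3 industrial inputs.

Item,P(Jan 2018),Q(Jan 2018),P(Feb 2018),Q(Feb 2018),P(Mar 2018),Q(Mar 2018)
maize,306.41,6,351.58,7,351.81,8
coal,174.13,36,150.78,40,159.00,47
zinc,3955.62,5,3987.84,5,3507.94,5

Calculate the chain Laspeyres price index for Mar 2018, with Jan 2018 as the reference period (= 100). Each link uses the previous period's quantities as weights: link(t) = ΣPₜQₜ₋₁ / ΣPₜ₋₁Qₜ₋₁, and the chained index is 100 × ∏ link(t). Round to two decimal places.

Link Jan 2018→Feb 2018:
ΣP(Feb 2018)Q(Jan 2018) = 351.58×6 + 150.78×36 + 3987.84×5 = 2109.48 + 5428.08 + 19939.2 = 27476.76
ΣP(Jan 2018)Q(Jan 2018) = 306.41×6 + 174.13×36 + 3955.62×5 = 1838.46 + 6268.68 + 19778.1 = 27885.24
link = 27476.76/27885.24 = 0.985351
Link Feb 2018→Mar 2018:
ΣP(Mar 2018)Q(Feb 2018) = 351.81×7 + 159.00×40 + 3507.94×5 = 2462.67 + 6360 + 17539.7 = 26362.37
ΣP(Feb 2018)Q(Feb 2018) = 351.58×7 + 150.78×40 + 3987.84×5 = 2461.06 + 6031.2 + 19939.2 = 28431.46
link = 26362.37/28431.46 = 0.927225
Chained index = 100 × 0.985351 × 0.927225 = 91.3643

91.36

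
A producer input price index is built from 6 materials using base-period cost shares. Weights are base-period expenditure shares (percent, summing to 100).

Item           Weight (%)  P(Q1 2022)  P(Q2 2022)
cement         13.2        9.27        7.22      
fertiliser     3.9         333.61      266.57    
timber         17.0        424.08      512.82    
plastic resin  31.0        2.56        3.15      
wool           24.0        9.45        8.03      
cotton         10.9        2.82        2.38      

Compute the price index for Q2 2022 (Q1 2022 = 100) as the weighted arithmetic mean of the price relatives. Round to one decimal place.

101.7

cement: 13.2 × (7.22/9.27) = 13.2 × 0.778857 = 10.2809
fertiliser: 3.9 × (266.57/333.61) = 3.9 × 0.799047 = 3.1163
timber: 17.0 × (512.82/424.08) = 17.0 × 1.209253 = 20.5573
plastic resin: 31.0 × (3.15/2.56) = 31.0 × 1.230469 = 38.1445
wool: 24.0 × (8.03/9.45) = 24.0 × 0.849735 = 20.3937
cotton: 10.9 × (2.38/2.82) = 10.9 × 0.843972 = 9.1993
Index = Σ wᵢ·(p₁ᵢ/p₀ᵢ) = 10.2809 + 3.1163 + 20.5573 + 38.1445 + 20.3937 + 9.1993 = 101.6920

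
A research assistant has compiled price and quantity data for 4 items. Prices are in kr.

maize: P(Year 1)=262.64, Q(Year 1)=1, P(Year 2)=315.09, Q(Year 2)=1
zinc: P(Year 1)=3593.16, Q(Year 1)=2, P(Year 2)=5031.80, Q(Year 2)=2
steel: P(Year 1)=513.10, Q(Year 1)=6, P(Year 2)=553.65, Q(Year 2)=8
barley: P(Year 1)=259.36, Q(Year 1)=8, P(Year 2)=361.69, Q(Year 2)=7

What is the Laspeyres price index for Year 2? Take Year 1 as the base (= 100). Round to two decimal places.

131.67

Laspeyres price index uses base-period quantities as weights.
ΣP(Year 2)·Q(Year 1) = 315.09×1 + 5031.80×2 + 553.65×6 + 361.69×8 = 315.09 + 10063.6 + 3321.9 + 2893.52 = 16594.11
ΣP(Year 1)·Q(Year 1) = 262.64×1 + 3593.16×2 + 513.10×6 + 259.36×8 = 262.64 + 7186.32 + 3078.6 + 2074.88 = 12602.44
Index = 16594.11 / 12602.44 × 100 = 131.6738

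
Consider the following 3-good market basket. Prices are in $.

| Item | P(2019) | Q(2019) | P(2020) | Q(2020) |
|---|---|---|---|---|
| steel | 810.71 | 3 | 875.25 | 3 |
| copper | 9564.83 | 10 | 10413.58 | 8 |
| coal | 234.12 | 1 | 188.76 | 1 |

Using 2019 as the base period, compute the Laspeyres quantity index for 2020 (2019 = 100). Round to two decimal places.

80.54

Laspeyres quantity index uses base-period prices as weights.
ΣP(2019)·Q(2020) = 810.71×3 + 9564.83×8 + 234.12×1 = 2432.13 + 76518.64 + 234.12 = 79184.89
ΣP(2019)·Q(2019) = 810.71×3 + 9564.83×10 + 234.12×1 = 2432.13 + 95648.3 + 234.12 = 98314.55
Index = 79184.89 / 98314.55 × 100 = 80.5424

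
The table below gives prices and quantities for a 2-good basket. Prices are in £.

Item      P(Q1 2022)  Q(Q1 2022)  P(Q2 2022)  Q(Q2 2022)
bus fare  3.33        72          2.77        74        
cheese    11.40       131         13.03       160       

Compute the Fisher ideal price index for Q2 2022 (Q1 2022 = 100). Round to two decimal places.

Laspeyres component (base-period weights):
ΣP(Q2 2022)Q(Q1 2022) = 2.77×72 + 13.03×131 = 199.44 + 1706.93 = 1906.37
ΣP(Q1 2022)Q(Q1 2022) = 3.33×72 + 11.40×131 = 239.76 + 1493.4 = 1733.16
L = 1906.37 / 1733.16 × 100 = 109.9939
Paasche component (current-period weights):
ΣP(Q2 2022)Q(Q2 2022) = 2.77×74 + 13.03×160 = 204.98 + 2084.8 = 2289.78
ΣP(Q1 2022)Q(Q2 2022) = 3.33×74 + 11.40×160 = 246.42 + 1824 = 2070.42
P = 2289.78 / 2070.42 × 100 = 110.5950
Fisher = √(L × P) = √(109.9939 × 110.5950) = 110.2940

110.29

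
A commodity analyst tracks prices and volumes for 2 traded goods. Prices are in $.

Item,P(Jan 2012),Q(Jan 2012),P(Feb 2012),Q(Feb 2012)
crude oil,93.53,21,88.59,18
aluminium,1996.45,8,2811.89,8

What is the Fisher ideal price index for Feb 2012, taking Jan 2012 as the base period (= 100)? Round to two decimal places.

136.12

Laspeyres component (base-period weights):
ΣP(Feb 2012)Q(Jan 2012) = 88.59×21 + 2811.89×8 = 1860.39 + 22495.12 = 24355.51
ΣP(Jan 2012)Q(Jan 2012) = 93.53×21 + 1996.45×8 = 1964.13 + 15971.6 = 17935.73
L = 24355.51 / 17935.73 × 100 = 135.7932
Paasche component (current-period weights):
ΣP(Feb 2012)Q(Feb 2012) = 88.59×18 + 2811.89×8 = 1594.62 + 22495.12 = 24089.74
ΣP(Jan 2012)Q(Feb 2012) = 93.53×18 + 1996.45×8 = 1683.54 + 15971.6 = 17655.14
P = 24089.74 / 17655.14 × 100 = 136.4460
Fisher = √(L × P) = √(135.7932 × 136.4460) = 136.1193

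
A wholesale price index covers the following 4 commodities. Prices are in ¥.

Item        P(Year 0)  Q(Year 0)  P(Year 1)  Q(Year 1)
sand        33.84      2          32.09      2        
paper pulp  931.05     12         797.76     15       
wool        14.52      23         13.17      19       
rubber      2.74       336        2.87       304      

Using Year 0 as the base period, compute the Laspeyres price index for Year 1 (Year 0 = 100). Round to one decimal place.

87.3

Laspeyres price index uses base-period quantities as weights.
ΣP(Year 1)·Q(Year 0) = 32.09×2 + 797.76×12 + 13.17×23 + 2.87×336 = 64.18 + 9573.12 + 302.91 + 964.32 = 10904.53
ΣP(Year 0)·Q(Year 0) = 33.84×2 + 931.05×12 + 14.52×23 + 2.74×336 = 67.68 + 11172.6 + 333.96 + 920.64 = 12494.88
Index = 10904.53 / 12494.88 × 100 = 87.2720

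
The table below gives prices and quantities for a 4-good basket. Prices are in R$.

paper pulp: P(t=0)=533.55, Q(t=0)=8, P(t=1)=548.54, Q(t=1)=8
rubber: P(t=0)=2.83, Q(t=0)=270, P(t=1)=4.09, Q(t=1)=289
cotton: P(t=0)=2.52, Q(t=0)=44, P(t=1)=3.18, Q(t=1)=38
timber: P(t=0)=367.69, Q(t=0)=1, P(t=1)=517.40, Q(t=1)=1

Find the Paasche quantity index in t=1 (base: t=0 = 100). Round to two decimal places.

100.95

Paasche quantity index uses current-period prices as weights.
ΣP(t=1)·Q(t=1) = 548.54×8 + 4.09×289 + 3.18×38 + 517.40×1 = 4388.32 + 1182.01 + 120.84 + 517.4 = 6208.57
ΣP(t=1)·Q(t=0) = 548.54×8 + 4.09×270 + 3.18×44 + 517.40×1 = 4388.32 + 1104.3 + 139.92 + 517.4 = 6149.94
Index = 6208.57 / 6149.94 × 100 = 100.9533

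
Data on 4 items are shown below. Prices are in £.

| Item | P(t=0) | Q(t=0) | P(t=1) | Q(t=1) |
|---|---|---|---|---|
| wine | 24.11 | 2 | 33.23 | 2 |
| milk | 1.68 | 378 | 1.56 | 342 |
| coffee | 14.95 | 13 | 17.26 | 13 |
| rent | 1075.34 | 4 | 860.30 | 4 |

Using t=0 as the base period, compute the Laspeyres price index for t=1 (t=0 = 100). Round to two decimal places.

Laspeyres price index uses base-period quantities as weights.
ΣP(t=1)·Q(t=0) = 33.23×2 + 1.56×378 + 17.26×13 + 860.30×4 = 66.46 + 589.68 + 224.38 + 3441.2 = 4321.72
ΣP(t=0)·Q(t=0) = 24.11×2 + 1.68×378 + 14.95×13 + 1075.34×4 = 48.22 + 635.04 + 194.35 + 4301.36 = 5178.97
Index = 4321.72 / 5178.97 × 100 = 83.4475

83.45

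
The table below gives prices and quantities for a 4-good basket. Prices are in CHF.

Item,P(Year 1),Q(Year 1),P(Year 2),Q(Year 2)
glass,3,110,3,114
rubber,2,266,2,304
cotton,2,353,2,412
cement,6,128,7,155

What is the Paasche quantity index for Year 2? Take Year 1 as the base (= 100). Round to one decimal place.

Paasche quantity index uses current-period prices as weights.
ΣP(Year 2)·Q(Year 2) = 3×114 + 2×304 + 2×412 + 7×155 = 342 + 608 + 824 + 1085 = 2859
ΣP(Year 2)·Q(Year 1) = 3×110 + 2×266 + 2×353 + 7×128 = 330 + 532 + 706 + 896 = 2464
Index = 2859 / 2464 × 100 = 116.0308

116.0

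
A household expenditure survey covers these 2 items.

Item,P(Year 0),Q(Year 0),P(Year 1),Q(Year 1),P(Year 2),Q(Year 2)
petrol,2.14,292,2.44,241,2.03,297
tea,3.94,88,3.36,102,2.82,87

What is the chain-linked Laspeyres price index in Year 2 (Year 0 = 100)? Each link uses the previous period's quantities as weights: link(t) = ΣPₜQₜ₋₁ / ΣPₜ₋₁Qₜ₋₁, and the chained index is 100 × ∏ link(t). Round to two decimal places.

86.61

Link Year 0→Year 1:
ΣP(Year 1)Q(Year 0) = 2.44×292 + 3.36×88 = 712.48 + 295.68 = 1008.16
ΣP(Year 0)Q(Year 0) = 2.14×292 + 3.94×88 = 624.88 + 346.72 = 971.6
link = 1008.16/971.6 = 1.037629
Link Year 1→Year 2:
ΣP(Year 2)Q(Year 1) = 2.03×241 + 2.82×102 = 489.23 + 287.64 = 776.87
ΣP(Year 1)Q(Year 1) = 2.44×241 + 3.36×102 = 588.04 + 342.72 = 930.76
link = 776.87/930.76 = 0.834662
Chained index = 100 × 1.037629 × 0.834662 = 86.6069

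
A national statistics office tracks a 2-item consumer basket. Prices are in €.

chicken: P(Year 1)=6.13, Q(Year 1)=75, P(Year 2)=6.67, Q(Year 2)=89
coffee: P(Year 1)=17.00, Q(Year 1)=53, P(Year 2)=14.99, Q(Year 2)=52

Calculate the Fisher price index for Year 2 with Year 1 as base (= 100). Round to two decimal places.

Laspeyres component (base-period weights):
ΣP(Year 2)Q(Year 1) = 6.67×75 + 14.99×53 = 500.25 + 794.47 = 1294.72
ΣP(Year 1)Q(Year 1) = 6.13×75 + 17.00×53 = 459.75 + 901 = 1360.75
L = 1294.72 / 1360.75 × 100 = 95.1475
Paasche component (current-period weights):
ΣP(Year 2)Q(Year 2) = 6.67×89 + 14.99×52 = 593.63 + 779.48 = 1373.11
ΣP(Year 1)Q(Year 2) = 6.13×89 + 17.00×52 = 545.57 + 884 = 1429.57
P = 1373.11 / 1429.57 × 100 = 96.0506
Fisher = √(L × P) = √(95.1475 × 96.0506) = 95.5980

95.60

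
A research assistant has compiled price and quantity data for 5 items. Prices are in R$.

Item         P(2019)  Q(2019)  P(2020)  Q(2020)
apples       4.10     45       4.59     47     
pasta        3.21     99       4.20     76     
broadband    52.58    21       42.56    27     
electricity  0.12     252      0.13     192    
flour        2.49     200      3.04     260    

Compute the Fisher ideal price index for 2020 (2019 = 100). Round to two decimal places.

99.97

Laspeyres component (base-period weights):
ΣP(2020)Q(2019) = 4.59×45 + 4.20×99 + 42.56×21 + 0.13×252 + 3.04×200 = 206.55 + 415.8 + 893.76 + 32.76 + 608 = 2156.87
ΣP(2019)Q(2019) = 4.10×45 + 3.21×99 + 52.58×21 + 0.12×252 + 2.49×200 = 184.5 + 317.79 + 1104.18 + 30.24 + 498 = 2134.71
L = 2156.87 / 2134.71 × 100 = 101.0381
Paasche component (current-period weights):
ΣP(2020)Q(2020) = 4.59×47 + 4.20×76 + 42.56×27 + 0.13×192 + 3.04×260 = 215.73 + 319.2 + 1149.12 + 24.96 + 790.4 = 2499.41
ΣP(2019)Q(2020) = 4.10×47 + 3.21×76 + 52.58×27 + 0.12×192 + 2.49×260 = 192.7 + 243.96 + 1419.66 + 23.04 + 647.4 = 2526.76
P = 2499.41 / 2526.76 × 100 = 98.9176
Fisher = √(L × P) = √(101.0381 × 98.9176) = 99.9722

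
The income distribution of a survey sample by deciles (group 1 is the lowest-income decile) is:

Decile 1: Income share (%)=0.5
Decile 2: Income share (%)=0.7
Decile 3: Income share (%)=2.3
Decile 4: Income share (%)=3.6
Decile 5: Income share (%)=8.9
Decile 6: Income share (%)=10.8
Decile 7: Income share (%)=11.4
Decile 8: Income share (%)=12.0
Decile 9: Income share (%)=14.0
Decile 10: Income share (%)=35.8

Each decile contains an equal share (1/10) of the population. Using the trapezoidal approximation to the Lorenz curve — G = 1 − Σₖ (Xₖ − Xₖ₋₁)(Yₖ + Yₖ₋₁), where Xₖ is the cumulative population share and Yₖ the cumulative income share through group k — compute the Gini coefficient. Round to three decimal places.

Cumulative income shares Yₖ: 0.0050, 0.0120, 0.0350, 0.0710, 0.1600, 0.2680, 0.3820, 0.5020, 0.6420, 1.0000
Σ (Xₖ−Xₖ₋₁)(Yₖ+Yₖ₋₁) = (1/10)(0.0050+0.0000) + (1/10)(0.0120+0.0050) + (1/10)(0.0350+0.0120) + (1/10)(0.0710+0.0350) + (1/10)(0.1600+0.0710) + (1/10)(0.2680+0.1600) + (1/10)(0.3820+0.2680) + (1/10)(0.5020+0.3820) + (1/10)(0.6420+0.5020) + (1/10)(1.0000+0.6420)
  = 0.0005 + 0.0017 + 0.0047 + 0.0106 + 0.0231 + 0.0428 + 0.0650 + 0.0884 + 0.1144 + 0.1642 = 0.5154
G = 1 − 0.5154 = 0.4846

0.485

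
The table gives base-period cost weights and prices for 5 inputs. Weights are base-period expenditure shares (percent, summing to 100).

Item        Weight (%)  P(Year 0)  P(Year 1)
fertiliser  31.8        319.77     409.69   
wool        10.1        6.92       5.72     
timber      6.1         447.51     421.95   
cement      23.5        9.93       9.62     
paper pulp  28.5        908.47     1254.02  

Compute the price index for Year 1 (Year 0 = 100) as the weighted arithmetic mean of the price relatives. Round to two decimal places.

fertiliser: 31.8 × (409.69/319.77) = 31.8 × 1.281202 = 40.7422
wool: 10.1 × (5.72/6.92) = 10.1 × 0.826590 = 8.3486
timber: 6.1 × (421.95/447.51) = 6.1 × 0.942884 = 5.7516
cement: 23.5 × (9.62/9.93) = 23.5 × 0.968781 = 22.7664
paper pulp: 28.5 × (1254.02/908.47) = 28.5 × 1.380365 = 39.3404
Index = Σ wᵢ·(p₁ᵢ/p₀ᵢ) = 40.7422 + 8.3486 + 5.7516 + 22.7664 + 39.3404 = 116.9491

116.95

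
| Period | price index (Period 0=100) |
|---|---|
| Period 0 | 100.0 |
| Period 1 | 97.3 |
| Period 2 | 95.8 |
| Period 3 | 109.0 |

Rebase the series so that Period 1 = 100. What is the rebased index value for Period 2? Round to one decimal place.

Rebased(Period 2) = 95.8 / 97.3 × 100 = 98.4584

98.5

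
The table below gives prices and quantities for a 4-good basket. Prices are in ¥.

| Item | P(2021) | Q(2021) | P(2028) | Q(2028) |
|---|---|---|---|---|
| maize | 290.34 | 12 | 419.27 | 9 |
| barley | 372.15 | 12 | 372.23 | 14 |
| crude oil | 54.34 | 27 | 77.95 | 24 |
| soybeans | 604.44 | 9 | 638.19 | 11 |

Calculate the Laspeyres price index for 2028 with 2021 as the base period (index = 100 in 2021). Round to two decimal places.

Laspeyres price index uses base-period quantities as weights.
ΣP(2028)·Q(2021) = 419.27×12 + 372.23×12 + 77.95×27 + 638.19×9 = 5031.24 + 4466.76 + 2104.65 + 5743.71 = 17346.36
ΣP(2021)·Q(2021) = 290.34×12 + 372.15×12 + 54.34×27 + 604.44×9 = 3484.08 + 4465.8 + 1467.18 + 5439.96 = 14857.02
Index = 17346.36 / 14857.02 × 100 = 116.7553

116.76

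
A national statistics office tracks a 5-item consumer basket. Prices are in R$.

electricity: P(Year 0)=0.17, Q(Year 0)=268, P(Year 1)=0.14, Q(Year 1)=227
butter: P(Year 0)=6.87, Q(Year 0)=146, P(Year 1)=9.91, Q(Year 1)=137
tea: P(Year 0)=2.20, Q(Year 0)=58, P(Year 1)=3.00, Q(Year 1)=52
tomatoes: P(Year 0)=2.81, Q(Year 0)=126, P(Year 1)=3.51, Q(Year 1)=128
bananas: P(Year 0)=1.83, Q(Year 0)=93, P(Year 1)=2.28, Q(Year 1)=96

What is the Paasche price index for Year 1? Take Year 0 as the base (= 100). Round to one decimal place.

Paasche price index uses current-period quantities as weights.
ΣP(Year 1)·Q(Year 1) = 0.14×227 + 9.91×137 + 3.00×52 + 3.51×128 + 2.28×96 = 31.78 + 1357.67 + 156 + 449.28 + 218.88 = 2213.61
ΣP(Year 0)·Q(Year 1) = 0.17×227 + 6.87×137 + 2.20×52 + 2.81×128 + 1.83×96 = 38.59 + 941.19 + 114.4 + 359.68 + 175.68 = 1629.54
Index = 2213.61 / 1629.54 × 100 = 135.8426

135.8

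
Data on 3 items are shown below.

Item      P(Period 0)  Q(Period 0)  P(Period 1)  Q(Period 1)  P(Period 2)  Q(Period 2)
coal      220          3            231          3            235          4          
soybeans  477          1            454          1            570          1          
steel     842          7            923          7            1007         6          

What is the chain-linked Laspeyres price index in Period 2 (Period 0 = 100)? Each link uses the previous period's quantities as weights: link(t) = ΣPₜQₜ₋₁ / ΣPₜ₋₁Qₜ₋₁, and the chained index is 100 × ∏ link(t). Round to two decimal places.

Link Period 0→Period 1:
ΣP(Period 1)Q(Period 0) = 231×3 + 454×1 + 923×7 = 693 + 454 + 6461 = 7608
ΣP(Period 0)Q(Period 0) = 220×3 + 477×1 + 842×7 = 660 + 477 + 5894 = 7031
link = 7608/7031 = 1.082065
Link Period 1→Period 2:
ΣP(Period 2)Q(Period 1) = 235×3 + 570×1 + 1007×7 = 705 + 570 + 7049 = 8324
ΣP(Period 1)Q(Period 1) = 231×3 + 454×1 + 923×7 = 693 + 454 + 6461 = 7608
link = 8324/7608 = 1.094111
Chained index = 100 × 1.082065 × 1.094111 = 118.3900

118.39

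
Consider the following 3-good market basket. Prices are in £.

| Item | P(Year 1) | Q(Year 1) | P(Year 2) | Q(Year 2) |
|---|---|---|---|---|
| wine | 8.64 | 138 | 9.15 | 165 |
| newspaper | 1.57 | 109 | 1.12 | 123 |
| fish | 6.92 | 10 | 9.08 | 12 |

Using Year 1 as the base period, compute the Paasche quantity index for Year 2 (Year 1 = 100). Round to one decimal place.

Paasche quantity index uses current-period prices as weights.
ΣP(Year 2)·Q(Year 2) = 9.15×165 + 1.12×123 + 9.08×12 = 1509.75 + 137.76 + 108.96 = 1756.47
ΣP(Year 2)·Q(Year 1) = 9.15×138 + 1.12×109 + 9.08×10 = 1262.7 + 122.08 + 90.8 = 1475.58
Index = 1756.47 / 1475.58 × 100 = 119.0359

119.0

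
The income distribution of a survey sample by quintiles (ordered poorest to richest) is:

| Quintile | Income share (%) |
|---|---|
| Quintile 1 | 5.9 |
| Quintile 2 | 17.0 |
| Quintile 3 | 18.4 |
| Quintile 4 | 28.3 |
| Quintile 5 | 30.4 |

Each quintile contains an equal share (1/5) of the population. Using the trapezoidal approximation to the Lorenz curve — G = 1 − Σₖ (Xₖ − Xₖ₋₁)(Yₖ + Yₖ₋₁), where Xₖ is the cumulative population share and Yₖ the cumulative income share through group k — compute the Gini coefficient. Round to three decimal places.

0.241

Cumulative income shares Yₖ: 0.0590, 0.2290, 0.4130, 0.6960, 1.0000
Σ (Xₖ−Xₖ₋₁)(Yₖ+Yₖ₋₁) = (1/5)(0.0590+0.0000) + (1/5)(0.2290+0.0590) + (1/5)(0.4130+0.2290) + (1/5)(0.6960+0.4130) + (1/5)(1.0000+0.6960)
  = 0.0118 + 0.0576 + 0.1284 + 0.2218 + 0.3392 = 0.7588
G = 1 − 0.7588 = 0.2412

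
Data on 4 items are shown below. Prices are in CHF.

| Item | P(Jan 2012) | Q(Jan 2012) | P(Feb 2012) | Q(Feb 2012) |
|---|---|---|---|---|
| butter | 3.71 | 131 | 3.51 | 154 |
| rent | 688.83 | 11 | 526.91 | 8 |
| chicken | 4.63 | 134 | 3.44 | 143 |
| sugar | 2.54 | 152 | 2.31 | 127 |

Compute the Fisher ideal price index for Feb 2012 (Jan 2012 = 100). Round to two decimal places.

78.17

Laspeyres component (base-period weights):
ΣP(Feb 2012)Q(Jan 2012) = 3.51×131 + 526.91×11 + 3.44×134 + 2.31×152 = 459.81 + 5796.01 + 460.96 + 351.12 = 7067.9
ΣP(Jan 2012)Q(Jan 2012) = 3.71×131 + 688.83×11 + 4.63×134 + 2.54×152 = 486.01 + 7577.13 + 620.42 + 386.08 = 9069.64
L = 7067.9 / 9069.64 × 100 = 77.9292
Paasche component (current-period weights):
ΣP(Feb 2012)Q(Feb 2012) = 3.51×154 + 526.91×8 + 3.44×143 + 2.31×127 = 540.54 + 4215.28 + 491.92 + 293.37 = 5541.11
ΣP(Jan 2012)Q(Feb 2012) = 3.71×154 + 688.83×8 + 4.63×143 + 2.54×127 = 571.34 + 5510.64 + 662.09 + 322.58 = 7066.65
P = 5541.11 / 7066.65 × 100 = 78.4121
Fisher = √(L × P) = √(77.9292 × 78.4121) = 78.1703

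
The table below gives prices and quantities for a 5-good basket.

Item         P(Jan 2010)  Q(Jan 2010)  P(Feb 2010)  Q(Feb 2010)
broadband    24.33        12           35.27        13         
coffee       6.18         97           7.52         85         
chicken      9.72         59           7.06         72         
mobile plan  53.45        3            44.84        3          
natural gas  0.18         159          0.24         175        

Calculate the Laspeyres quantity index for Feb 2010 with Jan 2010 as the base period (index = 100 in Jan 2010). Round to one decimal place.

Laspeyres quantity index uses base-period prices as weights.
ΣP(Jan 2010)·Q(Feb 2010) = 24.33×13 + 6.18×85 + 9.72×72 + 53.45×3 + 0.18×175 = 316.29 + 525.3 + 699.84 + 160.35 + 31.5 = 1733.28
ΣP(Jan 2010)·Q(Jan 2010) = 24.33×12 + 6.18×97 + 9.72×59 + 53.45×3 + 0.18×159 = 291.96 + 599.46 + 573.48 + 160.35 + 28.62 = 1653.87
Index = 1733.28 / 1653.87 × 100 = 104.8015

104.8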